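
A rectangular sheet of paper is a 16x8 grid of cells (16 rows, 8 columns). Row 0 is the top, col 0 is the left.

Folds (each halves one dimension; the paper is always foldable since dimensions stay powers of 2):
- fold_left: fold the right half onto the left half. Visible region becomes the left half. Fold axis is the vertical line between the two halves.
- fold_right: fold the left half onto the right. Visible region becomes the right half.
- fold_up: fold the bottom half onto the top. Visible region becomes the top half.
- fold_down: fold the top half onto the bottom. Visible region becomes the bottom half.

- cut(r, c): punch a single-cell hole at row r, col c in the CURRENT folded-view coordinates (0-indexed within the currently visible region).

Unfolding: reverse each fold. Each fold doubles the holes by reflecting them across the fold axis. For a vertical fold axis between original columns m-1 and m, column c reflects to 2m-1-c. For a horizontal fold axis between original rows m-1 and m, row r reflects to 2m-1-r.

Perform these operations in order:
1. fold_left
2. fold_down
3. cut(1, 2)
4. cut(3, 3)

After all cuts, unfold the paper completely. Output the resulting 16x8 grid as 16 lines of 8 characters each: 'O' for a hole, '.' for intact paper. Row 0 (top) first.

Answer: ........
........
........
........
...OO...
........
..O..O..
........
........
..O..O..
........
...OO...
........
........
........
........

Derivation:
Op 1 fold_left: fold axis v@4; visible region now rows[0,16) x cols[0,4) = 16x4
Op 2 fold_down: fold axis h@8; visible region now rows[8,16) x cols[0,4) = 8x4
Op 3 cut(1, 2): punch at orig (9,2); cuts so far [(9, 2)]; region rows[8,16) x cols[0,4) = 8x4
Op 4 cut(3, 3): punch at orig (11,3); cuts so far [(9, 2), (11, 3)]; region rows[8,16) x cols[0,4) = 8x4
Unfold 1 (reflect across h@8): 4 holes -> [(4, 3), (6, 2), (9, 2), (11, 3)]
Unfold 2 (reflect across v@4): 8 holes -> [(4, 3), (4, 4), (6, 2), (6, 5), (9, 2), (9, 5), (11, 3), (11, 4)]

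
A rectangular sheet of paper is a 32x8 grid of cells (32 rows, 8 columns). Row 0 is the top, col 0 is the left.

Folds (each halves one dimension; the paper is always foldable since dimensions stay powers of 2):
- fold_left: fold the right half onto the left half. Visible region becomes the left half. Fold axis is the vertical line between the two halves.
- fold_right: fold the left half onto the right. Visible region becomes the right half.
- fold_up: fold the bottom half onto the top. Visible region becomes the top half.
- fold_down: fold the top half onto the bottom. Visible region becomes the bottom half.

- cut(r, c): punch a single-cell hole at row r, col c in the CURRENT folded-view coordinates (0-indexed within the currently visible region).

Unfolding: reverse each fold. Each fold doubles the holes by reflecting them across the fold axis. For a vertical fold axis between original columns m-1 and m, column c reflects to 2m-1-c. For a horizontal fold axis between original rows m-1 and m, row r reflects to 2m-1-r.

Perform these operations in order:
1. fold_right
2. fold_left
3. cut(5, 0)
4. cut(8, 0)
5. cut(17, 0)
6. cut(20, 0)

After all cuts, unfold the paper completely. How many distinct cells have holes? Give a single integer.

Op 1 fold_right: fold axis v@4; visible region now rows[0,32) x cols[4,8) = 32x4
Op 2 fold_left: fold axis v@6; visible region now rows[0,32) x cols[4,6) = 32x2
Op 3 cut(5, 0): punch at orig (5,4); cuts so far [(5, 4)]; region rows[0,32) x cols[4,6) = 32x2
Op 4 cut(8, 0): punch at orig (8,4); cuts so far [(5, 4), (8, 4)]; region rows[0,32) x cols[4,6) = 32x2
Op 5 cut(17, 0): punch at orig (17,4); cuts so far [(5, 4), (8, 4), (17, 4)]; region rows[0,32) x cols[4,6) = 32x2
Op 6 cut(20, 0): punch at orig (20,4); cuts so far [(5, 4), (8, 4), (17, 4), (20, 4)]; region rows[0,32) x cols[4,6) = 32x2
Unfold 1 (reflect across v@6): 8 holes -> [(5, 4), (5, 7), (8, 4), (8, 7), (17, 4), (17, 7), (20, 4), (20, 7)]
Unfold 2 (reflect across v@4): 16 holes -> [(5, 0), (5, 3), (5, 4), (5, 7), (8, 0), (8, 3), (8, 4), (8, 7), (17, 0), (17, 3), (17, 4), (17, 7), (20, 0), (20, 3), (20, 4), (20, 7)]

Answer: 16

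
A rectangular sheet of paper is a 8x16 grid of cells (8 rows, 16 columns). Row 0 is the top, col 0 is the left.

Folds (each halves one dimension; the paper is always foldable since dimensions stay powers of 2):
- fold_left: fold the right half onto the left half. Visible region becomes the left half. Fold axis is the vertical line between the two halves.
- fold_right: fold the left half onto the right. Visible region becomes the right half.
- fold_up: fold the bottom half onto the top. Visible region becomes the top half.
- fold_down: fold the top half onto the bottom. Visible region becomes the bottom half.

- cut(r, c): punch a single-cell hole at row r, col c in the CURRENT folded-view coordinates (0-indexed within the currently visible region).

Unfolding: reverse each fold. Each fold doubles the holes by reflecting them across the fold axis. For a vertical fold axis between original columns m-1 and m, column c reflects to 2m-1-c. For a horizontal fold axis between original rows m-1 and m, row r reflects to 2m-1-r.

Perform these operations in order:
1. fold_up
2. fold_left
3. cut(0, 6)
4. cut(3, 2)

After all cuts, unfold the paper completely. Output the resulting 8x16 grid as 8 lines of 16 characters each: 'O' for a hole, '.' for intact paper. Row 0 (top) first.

Op 1 fold_up: fold axis h@4; visible region now rows[0,4) x cols[0,16) = 4x16
Op 2 fold_left: fold axis v@8; visible region now rows[0,4) x cols[0,8) = 4x8
Op 3 cut(0, 6): punch at orig (0,6); cuts so far [(0, 6)]; region rows[0,4) x cols[0,8) = 4x8
Op 4 cut(3, 2): punch at orig (3,2); cuts so far [(0, 6), (3, 2)]; region rows[0,4) x cols[0,8) = 4x8
Unfold 1 (reflect across v@8): 4 holes -> [(0, 6), (0, 9), (3, 2), (3, 13)]
Unfold 2 (reflect across h@4): 8 holes -> [(0, 6), (0, 9), (3, 2), (3, 13), (4, 2), (4, 13), (7, 6), (7, 9)]

Answer: ......O..O......
................
................
..O..........O..
..O..........O..
................
................
......O..O......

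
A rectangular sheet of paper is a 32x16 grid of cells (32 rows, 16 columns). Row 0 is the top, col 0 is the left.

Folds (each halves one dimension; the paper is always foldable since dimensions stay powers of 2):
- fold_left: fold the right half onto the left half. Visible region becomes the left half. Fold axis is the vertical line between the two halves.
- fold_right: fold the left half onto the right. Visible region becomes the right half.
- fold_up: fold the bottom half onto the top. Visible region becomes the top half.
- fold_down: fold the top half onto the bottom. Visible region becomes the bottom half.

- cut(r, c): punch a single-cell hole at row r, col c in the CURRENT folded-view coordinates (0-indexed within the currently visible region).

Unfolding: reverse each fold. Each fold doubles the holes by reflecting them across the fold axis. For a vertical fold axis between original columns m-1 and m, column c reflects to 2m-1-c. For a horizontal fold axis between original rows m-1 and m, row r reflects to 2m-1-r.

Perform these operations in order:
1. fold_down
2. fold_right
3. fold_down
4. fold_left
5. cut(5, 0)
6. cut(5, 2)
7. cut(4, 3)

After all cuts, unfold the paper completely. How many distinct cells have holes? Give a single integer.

Answer: 48

Derivation:
Op 1 fold_down: fold axis h@16; visible region now rows[16,32) x cols[0,16) = 16x16
Op 2 fold_right: fold axis v@8; visible region now rows[16,32) x cols[8,16) = 16x8
Op 3 fold_down: fold axis h@24; visible region now rows[24,32) x cols[8,16) = 8x8
Op 4 fold_left: fold axis v@12; visible region now rows[24,32) x cols[8,12) = 8x4
Op 5 cut(5, 0): punch at orig (29,8); cuts so far [(29, 8)]; region rows[24,32) x cols[8,12) = 8x4
Op 6 cut(5, 2): punch at orig (29,10); cuts so far [(29, 8), (29, 10)]; region rows[24,32) x cols[8,12) = 8x4
Op 7 cut(4, 3): punch at orig (28,11); cuts so far [(28, 11), (29, 8), (29, 10)]; region rows[24,32) x cols[8,12) = 8x4
Unfold 1 (reflect across v@12): 6 holes -> [(28, 11), (28, 12), (29, 8), (29, 10), (29, 13), (29, 15)]
Unfold 2 (reflect across h@24): 12 holes -> [(18, 8), (18, 10), (18, 13), (18, 15), (19, 11), (19, 12), (28, 11), (28, 12), (29, 8), (29, 10), (29, 13), (29, 15)]
Unfold 3 (reflect across v@8): 24 holes -> [(18, 0), (18, 2), (18, 5), (18, 7), (18, 8), (18, 10), (18, 13), (18, 15), (19, 3), (19, 4), (19, 11), (19, 12), (28, 3), (28, 4), (28, 11), (28, 12), (29, 0), (29, 2), (29, 5), (29, 7), (29, 8), (29, 10), (29, 13), (29, 15)]
Unfold 4 (reflect across h@16): 48 holes -> [(2, 0), (2, 2), (2, 5), (2, 7), (2, 8), (2, 10), (2, 13), (2, 15), (3, 3), (3, 4), (3, 11), (3, 12), (12, 3), (12, 4), (12, 11), (12, 12), (13, 0), (13, 2), (13, 5), (13, 7), (13, 8), (13, 10), (13, 13), (13, 15), (18, 0), (18, 2), (18, 5), (18, 7), (18, 8), (18, 10), (18, 13), (18, 15), (19, 3), (19, 4), (19, 11), (19, 12), (28, 3), (28, 4), (28, 11), (28, 12), (29, 0), (29, 2), (29, 5), (29, 7), (29, 8), (29, 10), (29, 13), (29, 15)]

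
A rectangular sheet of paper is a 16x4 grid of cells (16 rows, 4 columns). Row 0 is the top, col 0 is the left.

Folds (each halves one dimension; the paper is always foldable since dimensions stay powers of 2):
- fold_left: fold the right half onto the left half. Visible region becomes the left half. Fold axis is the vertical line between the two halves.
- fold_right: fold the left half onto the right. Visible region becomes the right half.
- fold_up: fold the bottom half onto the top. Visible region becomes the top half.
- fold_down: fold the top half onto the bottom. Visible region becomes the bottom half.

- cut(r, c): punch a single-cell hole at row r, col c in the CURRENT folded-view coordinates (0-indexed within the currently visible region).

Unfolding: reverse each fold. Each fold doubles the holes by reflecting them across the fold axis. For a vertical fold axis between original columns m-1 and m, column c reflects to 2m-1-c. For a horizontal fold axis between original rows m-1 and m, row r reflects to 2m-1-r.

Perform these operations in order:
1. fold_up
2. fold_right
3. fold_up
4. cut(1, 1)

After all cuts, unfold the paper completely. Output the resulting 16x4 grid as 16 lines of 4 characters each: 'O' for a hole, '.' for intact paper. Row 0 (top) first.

Op 1 fold_up: fold axis h@8; visible region now rows[0,8) x cols[0,4) = 8x4
Op 2 fold_right: fold axis v@2; visible region now rows[0,8) x cols[2,4) = 8x2
Op 3 fold_up: fold axis h@4; visible region now rows[0,4) x cols[2,4) = 4x2
Op 4 cut(1, 1): punch at orig (1,3); cuts so far [(1, 3)]; region rows[0,4) x cols[2,4) = 4x2
Unfold 1 (reflect across h@4): 2 holes -> [(1, 3), (6, 3)]
Unfold 2 (reflect across v@2): 4 holes -> [(1, 0), (1, 3), (6, 0), (6, 3)]
Unfold 3 (reflect across h@8): 8 holes -> [(1, 0), (1, 3), (6, 0), (6, 3), (9, 0), (9, 3), (14, 0), (14, 3)]

Answer: ....
O..O
....
....
....
....
O..O
....
....
O..O
....
....
....
....
O..O
....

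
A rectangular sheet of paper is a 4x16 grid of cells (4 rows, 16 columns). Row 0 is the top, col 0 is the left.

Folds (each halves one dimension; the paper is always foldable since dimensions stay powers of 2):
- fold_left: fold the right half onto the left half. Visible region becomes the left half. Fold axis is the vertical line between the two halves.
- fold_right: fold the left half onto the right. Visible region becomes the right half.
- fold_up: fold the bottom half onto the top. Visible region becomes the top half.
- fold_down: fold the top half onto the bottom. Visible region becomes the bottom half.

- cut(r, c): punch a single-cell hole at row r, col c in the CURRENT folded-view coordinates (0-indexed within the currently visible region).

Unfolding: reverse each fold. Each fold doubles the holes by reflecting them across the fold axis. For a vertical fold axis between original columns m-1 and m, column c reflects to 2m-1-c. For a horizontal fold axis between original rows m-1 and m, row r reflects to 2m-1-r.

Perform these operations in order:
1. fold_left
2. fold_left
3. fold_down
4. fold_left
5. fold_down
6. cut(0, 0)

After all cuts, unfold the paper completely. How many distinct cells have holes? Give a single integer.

Op 1 fold_left: fold axis v@8; visible region now rows[0,4) x cols[0,8) = 4x8
Op 2 fold_left: fold axis v@4; visible region now rows[0,4) x cols[0,4) = 4x4
Op 3 fold_down: fold axis h@2; visible region now rows[2,4) x cols[0,4) = 2x4
Op 4 fold_left: fold axis v@2; visible region now rows[2,4) x cols[0,2) = 2x2
Op 5 fold_down: fold axis h@3; visible region now rows[3,4) x cols[0,2) = 1x2
Op 6 cut(0, 0): punch at orig (3,0); cuts so far [(3, 0)]; region rows[3,4) x cols[0,2) = 1x2
Unfold 1 (reflect across h@3): 2 holes -> [(2, 0), (3, 0)]
Unfold 2 (reflect across v@2): 4 holes -> [(2, 0), (2, 3), (3, 0), (3, 3)]
Unfold 3 (reflect across h@2): 8 holes -> [(0, 0), (0, 3), (1, 0), (1, 3), (2, 0), (2, 3), (3, 0), (3, 3)]
Unfold 4 (reflect across v@4): 16 holes -> [(0, 0), (0, 3), (0, 4), (0, 7), (1, 0), (1, 3), (1, 4), (1, 7), (2, 0), (2, 3), (2, 4), (2, 7), (3, 0), (3, 3), (3, 4), (3, 7)]
Unfold 5 (reflect across v@8): 32 holes -> [(0, 0), (0, 3), (0, 4), (0, 7), (0, 8), (0, 11), (0, 12), (0, 15), (1, 0), (1, 3), (1, 4), (1, 7), (1, 8), (1, 11), (1, 12), (1, 15), (2, 0), (2, 3), (2, 4), (2, 7), (2, 8), (2, 11), (2, 12), (2, 15), (3, 0), (3, 3), (3, 4), (3, 7), (3, 8), (3, 11), (3, 12), (3, 15)]

Answer: 32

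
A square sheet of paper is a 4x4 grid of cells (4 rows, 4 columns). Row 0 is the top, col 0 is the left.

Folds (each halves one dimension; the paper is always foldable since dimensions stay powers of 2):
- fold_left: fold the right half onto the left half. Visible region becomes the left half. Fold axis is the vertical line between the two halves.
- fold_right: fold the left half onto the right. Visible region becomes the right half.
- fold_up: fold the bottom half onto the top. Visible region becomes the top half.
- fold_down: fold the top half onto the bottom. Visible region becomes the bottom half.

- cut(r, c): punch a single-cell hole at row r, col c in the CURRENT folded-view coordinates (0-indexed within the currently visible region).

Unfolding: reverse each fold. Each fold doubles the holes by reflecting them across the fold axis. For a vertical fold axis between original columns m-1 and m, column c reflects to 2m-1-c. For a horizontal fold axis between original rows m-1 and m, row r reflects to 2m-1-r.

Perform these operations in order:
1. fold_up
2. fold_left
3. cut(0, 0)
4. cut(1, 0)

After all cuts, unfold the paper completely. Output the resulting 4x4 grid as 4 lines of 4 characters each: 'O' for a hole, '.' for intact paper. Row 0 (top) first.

Answer: O..O
O..O
O..O
O..O

Derivation:
Op 1 fold_up: fold axis h@2; visible region now rows[0,2) x cols[0,4) = 2x4
Op 2 fold_left: fold axis v@2; visible region now rows[0,2) x cols[0,2) = 2x2
Op 3 cut(0, 0): punch at orig (0,0); cuts so far [(0, 0)]; region rows[0,2) x cols[0,2) = 2x2
Op 4 cut(1, 0): punch at orig (1,0); cuts so far [(0, 0), (1, 0)]; region rows[0,2) x cols[0,2) = 2x2
Unfold 1 (reflect across v@2): 4 holes -> [(0, 0), (0, 3), (1, 0), (1, 3)]
Unfold 2 (reflect across h@2): 8 holes -> [(0, 0), (0, 3), (1, 0), (1, 3), (2, 0), (2, 3), (3, 0), (3, 3)]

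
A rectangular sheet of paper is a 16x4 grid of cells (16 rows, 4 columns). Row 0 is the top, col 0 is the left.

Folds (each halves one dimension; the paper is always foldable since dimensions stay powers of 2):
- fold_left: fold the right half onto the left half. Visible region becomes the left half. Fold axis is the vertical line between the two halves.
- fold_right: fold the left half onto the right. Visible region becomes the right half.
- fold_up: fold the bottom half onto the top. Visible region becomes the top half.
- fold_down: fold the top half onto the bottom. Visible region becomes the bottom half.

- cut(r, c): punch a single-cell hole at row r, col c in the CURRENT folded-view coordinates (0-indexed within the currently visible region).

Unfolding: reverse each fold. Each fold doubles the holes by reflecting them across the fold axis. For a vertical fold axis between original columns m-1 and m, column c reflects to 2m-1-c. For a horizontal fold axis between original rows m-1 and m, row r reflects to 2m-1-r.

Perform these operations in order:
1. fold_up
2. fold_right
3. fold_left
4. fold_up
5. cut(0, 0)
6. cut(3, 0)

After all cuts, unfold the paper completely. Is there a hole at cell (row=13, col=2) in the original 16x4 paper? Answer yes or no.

Answer: no

Derivation:
Op 1 fold_up: fold axis h@8; visible region now rows[0,8) x cols[0,4) = 8x4
Op 2 fold_right: fold axis v@2; visible region now rows[0,8) x cols[2,4) = 8x2
Op 3 fold_left: fold axis v@3; visible region now rows[0,8) x cols[2,3) = 8x1
Op 4 fold_up: fold axis h@4; visible region now rows[0,4) x cols[2,3) = 4x1
Op 5 cut(0, 0): punch at orig (0,2); cuts so far [(0, 2)]; region rows[0,4) x cols[2,3) = 4x1
Op 6 cut(3, 0): punch at orig (3,2); cuts so far [(0, 2), (3, 2)]; region rows[0,4) x cols[2,3) = 4x1
Unfold 1 (reflect across h@4): 4 holes -> [(0, 2), (3, 2), (4, 2), (7, 2)]
Unfold 2 (reflect across v@3): 8 holes -> [(0, 2), (0, 3), (3, 2), (3, 3), (4, 2), (4, 3), (7, 2), (7, 3)]
Unfold 3 (reflect across v@2): 16 holes -> [(0, 0), (0, 1), (0, 2), (0, 3), (3, 0), (3, 1), (3, 2), (3, 3), (4, 0), (4, 1), (4, 2), (4, 3), (7, 0), (7, 1), (7, 2), (7, 3)]
Unfold 4 (reflect across h@8): 32 holes -> [(0, 0), (0, 1), (0, 2), (0, 3), (3, 0), (3, 1), (3, 2), (3, 3), (4, 0), (4, 1), (4, 2), (4, 3), (7, 0), (7, 1), (7, 2), (7, 3), (8, 0), (8, 1), (8, 2), (8, 3), (11, 0), (11, 1), (11, 2), (11, 3), (12, 0), (12, 1), (12, 2), (12, 3), (15, 0), (15, 1), (15, 2), (15, 3)]
Holes: [(0, 0), (0, 1), (0, 2), (0, 3), (3, 0), (3, 1), (3, 2), (3, 3), (4, 0), (4, 1), (4, 2), (4, 3), (7, 0), (7, 1), (7, 2), (7, 3), (8, 0), (8, 1), (8, 2), (8, 3), (11, 0), (11, 1), (11, 2), (11, 3), (12, 0), (12, 1), (12, 2), (12, 3), (15, 0), (15, 1), (15, 2), (15, 3)]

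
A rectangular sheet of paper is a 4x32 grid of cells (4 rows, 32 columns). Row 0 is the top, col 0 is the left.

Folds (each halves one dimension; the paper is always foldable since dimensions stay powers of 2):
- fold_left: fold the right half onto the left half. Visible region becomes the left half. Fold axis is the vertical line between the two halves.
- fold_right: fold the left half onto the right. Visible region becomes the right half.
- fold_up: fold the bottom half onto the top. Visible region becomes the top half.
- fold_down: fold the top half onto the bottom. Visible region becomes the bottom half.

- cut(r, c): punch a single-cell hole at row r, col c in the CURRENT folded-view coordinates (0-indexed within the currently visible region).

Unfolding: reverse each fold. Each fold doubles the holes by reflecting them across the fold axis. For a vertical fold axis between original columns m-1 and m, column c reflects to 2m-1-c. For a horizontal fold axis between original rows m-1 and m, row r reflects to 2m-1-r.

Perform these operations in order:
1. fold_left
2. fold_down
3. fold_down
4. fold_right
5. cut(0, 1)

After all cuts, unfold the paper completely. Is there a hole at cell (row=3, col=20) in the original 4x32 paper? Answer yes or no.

Answer: no

Derivation:
Op 1 fold_left: fold axis v@16; visible region now rows[0,4) x cols[0,16) = 4x16
Op 2 fold_down: fold axis h@2; visible region now rows[2,4) x cols[0,16) = 2x16
Op 3 fold_down: fold axis h@3; visible region now rows[3,4) x cols[0,16) = 1x16
Op 4 fold_right: fold axis v@8; visible region now rows[3,4) x cols[8,16) = 1x8
Op 5 cut(0, 1): punch at orig (3,9); cuts so far [(3, 9)]; region rows[3,4) x cols[8,16) = 1x8
Unfold 1 (reflect across v@8): 2 holes -> [(3, 6), (3, 9)]
Unfold 2 (reflect across h@3): 4 holes -> [(2, 6), (2, 9), (3, 6), (3, 9)]
Unfold 3 (reflect across h@2): 8 holes -> [(0, 6), (0, 9), (1, 6), (1, 9), (2, 6), (2, 9), (3, 6), (3, 9)]
Unfold 4 (reflect across v@16): 16 holes -> [(0, 6), (0, 9), (0, 22), (0, 25), (1, 6), (1, 9), (1, 22), (1, 25), (2, 6), (2, 9), (2, 22), (2, 25), (3, 6), (3, 9), (3, 22), (3, 25)]
Holes: [(0, 6), (0, 9), (0, 22), (0, 25), (1, 6), (1, 9), (1, 22), (1, 25), (2, 6), (2, 9), (2, 22), (2, 25), (3, 6), (3, 9), (3, 22), (3, 25)]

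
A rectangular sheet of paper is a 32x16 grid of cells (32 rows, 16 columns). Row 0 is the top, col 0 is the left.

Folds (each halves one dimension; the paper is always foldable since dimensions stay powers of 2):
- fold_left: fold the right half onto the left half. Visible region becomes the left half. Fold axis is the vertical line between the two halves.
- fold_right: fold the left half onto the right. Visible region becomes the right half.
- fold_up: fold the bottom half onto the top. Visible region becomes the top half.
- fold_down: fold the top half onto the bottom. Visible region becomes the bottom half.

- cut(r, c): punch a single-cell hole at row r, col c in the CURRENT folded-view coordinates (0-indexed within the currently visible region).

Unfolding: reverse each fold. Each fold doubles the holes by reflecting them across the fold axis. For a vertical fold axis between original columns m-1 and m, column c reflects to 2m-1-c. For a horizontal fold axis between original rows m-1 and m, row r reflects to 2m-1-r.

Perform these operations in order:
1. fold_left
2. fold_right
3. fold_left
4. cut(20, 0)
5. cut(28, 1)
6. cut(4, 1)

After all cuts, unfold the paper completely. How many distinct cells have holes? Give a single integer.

Op 1 fold_left: fold axis v@8; visible region now rows[0,32) x cols[0,8) = 32x8
Op 2 fold_right: fold axis v@4; visible region now rows[0,32) x cols[4,8) = 32x4
Op 3 fold_left: fold axis v@6; visible region now rows[0,32) x cols[4,6) = 32x2
Op 4 cut(20, 0): punch at orig (20,4); cuts so far [(20, 4)]; region rows[0,32) x cols[4,6) = 32x2
Op 5 cut(28, 1): punch at orig (28,5); cuts so far [(20, 4), (28, 5)]; region rows[0,32) x cols[4,6) = 32x2
Op 6 cut(4, 1): punch at orig (4,5); cuts so far [(4, 5), (20, 4), (28, 5)]; region rows[0,32) x cols[4,6) = 32x2
Unfold 1 (reflect across v@6): 6 holes -> [(4, 5), (4, 6), (20, 4), (20, 7), (28, 5), (28, 6)]
Unfold 2 (reflect across v@4): 12 holes -> [(4, 1), (4, 2), (4, 5), (4, 6), (20, 0), (20, 3), (20, 4), (20, 7), (28, 1), (28, 2), (28, 5), (28, 6)]
Unfold 3 (reflect across v@8): 24 holes -> [(4, 1), (4, 2), (4, 5), (4, 6), (4, 9), (4, 10), (4, 13), (4, 14), (20, 0), (20, 3), (20, 4), (20, 7), (20, 8), (20, 11), (20, 12), (20, 15), (28, 1), (28, 2), (28, 5), (28, 6), (28, 9), (28, 10), (28, 13), (28, 14)]

Answer: 24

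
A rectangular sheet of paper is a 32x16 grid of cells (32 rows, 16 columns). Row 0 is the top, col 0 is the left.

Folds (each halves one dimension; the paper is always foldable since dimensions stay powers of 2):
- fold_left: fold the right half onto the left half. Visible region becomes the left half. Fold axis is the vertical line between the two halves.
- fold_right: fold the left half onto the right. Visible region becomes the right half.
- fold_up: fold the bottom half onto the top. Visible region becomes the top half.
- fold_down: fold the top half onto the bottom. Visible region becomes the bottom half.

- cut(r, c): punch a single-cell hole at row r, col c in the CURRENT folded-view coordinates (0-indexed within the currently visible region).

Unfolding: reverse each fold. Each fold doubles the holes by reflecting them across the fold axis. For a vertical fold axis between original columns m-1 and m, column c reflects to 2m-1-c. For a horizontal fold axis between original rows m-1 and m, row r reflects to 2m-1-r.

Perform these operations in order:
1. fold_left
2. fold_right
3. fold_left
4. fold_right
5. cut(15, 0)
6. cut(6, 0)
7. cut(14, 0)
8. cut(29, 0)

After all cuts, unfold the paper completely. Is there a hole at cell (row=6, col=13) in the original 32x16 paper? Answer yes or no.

Answer: yes

Derivation:
Op 1 fold_left: fold axis v@8; visible region now rows[0,32) x cols[0,8) = 32x8
Op 2 fold_right: fold axis v@4; visible region now rows[0,32) x cols[4,8) = 32x4
Op 3 fold_left: fold axis v@6; visible region now rows[0,32) x cols[4,6) = 32x2
Op 4 fold_right: fold axis v@5; visible region now rows[0,32) x cols[5,6) = 32x1
Op 5 cut(15, 0): punch at orig (15,5); cuts so far [(15, 5)]; region rows[0,32) x cols[5,6) = 32x1
Op 6 cut(6, 0): punch at orig (6,5); cuts so far [(6, 5), (15, 5)]; region rows[0,32) x cols[5,6) = 32x1
Op 7 cut(14, 0): punch at orig (14,5); cuts so far [(6, 5), (14, 5), (15, 5)]; region rows[0,32) x cols[5,6) = 32x1
Op 8 cut(29, 0): punch at orig (29,5); cuts so far [(6, 5), (14, 5), (15, 5), (29, 5)]; region rows[0,32) x cols[5,6) = 32x1
Unfold 1 (reflect across v@5): 8 holes -> [(6, 4), (6, 5), (14, 4), (14, 5), (15, 4), (15, 5), (29, 4), (29, 5)]
Unfold 2 (reflect across v@6): 16 holes -> [(6, 4), (6, 5), (6, 6), (6, 7), (14, 4), (14, 5), (14, 6), (14, 7), (15, 4), (15, 5), (15, 6), (15, 7), (29, 4), (29, 5), (29, 6), (29, 7)]
Unfold 3 (reflect across v@4): 32 holes -> [(6, 0), (6, 1), (6, 2), (6, 3), (6, 4), (6, 5), (6, 6), (6, 7), (14, 0), (14, 1), (14, 2), (14, 3), (14, 4), (14, 5), (14, 6), (14, 7), (15, 0), (15, 1), (15, 2), (15, 3), (15, 4), (15, 5), (15, 6), (15, 7), (29, 0), (29, 1), (29, 2), (29, 3), (29, 4), (29, 5), (29, 6), (29, 7)]
Unfold 4 (reflect across v@8): 64 holes -> [(6, 0), (6, 1), (6, 2), (6, 3), (6, 4), (6, 5), (6, 6), (6, 7), (6, 8), (6, 9), (6, 10), (6, 11), (6, 12), (6, 13), (6, 14), (6, 15), (14, 0), (14, 1), (14, 2), (14, 3), (14, 4), (14, 5), (14, 6), (14, 7), (14, 8), (14, 9), (14, 10), (14, 11), (14, 12), (14, 13), (14, 14), (14, 15), (15, 0), (15, 1), (15, 2), (15, 3), (15, 4), (15, 5), (15, 6), (15, 7), (15, 8), (15, 9), (15, 10), (15, 11), (15, 12), (15, 13), (15, 14), (15, 15), (29, 0), (29, 1), (29, 2), (29, 3), (29, 4), (29, 5), (29, 6), (29, 7), (29, 8), (29, 9), (29, 10), (29, 11), (29, 12), (29, 13), (29, 14), (29, 15)]
Holes: [(6, 0), (6, 1), (6, 2), (6, 3), (6, 4), (6, 5), (6, 6), (6, 7), (6, 8), (6, 9), (6, 10), (6, 11), (6, 12), (6, 13), (6, 14), (6, 15), (14, 0), (14, 1), (14, 2), (14, 3), (14, 4), (14, 5), (14, 6), (14, 7), (14, 8), (14, 9), (14, 10), (14, 11), (14, 12), (14, 13), (14, 14), (14, 15), (15, 0), (15, 1), (15, 2), (15, 3), (15, 4), (15, 5), (15, 6), (15, 7), (15, 8), (15, 9), (15, 10), (15, 11), (15, 12), (15, 13), (15, 14), (15, 15), (29, 0), (29, 1), (29, 2), (29, 3), (29, 4), (29, 5), (29, 6), (29, 7), (29, 8), (29, 9), (29, 10), (29, 11), (29, 12), (29, 13), (29, 14), (29, 15)]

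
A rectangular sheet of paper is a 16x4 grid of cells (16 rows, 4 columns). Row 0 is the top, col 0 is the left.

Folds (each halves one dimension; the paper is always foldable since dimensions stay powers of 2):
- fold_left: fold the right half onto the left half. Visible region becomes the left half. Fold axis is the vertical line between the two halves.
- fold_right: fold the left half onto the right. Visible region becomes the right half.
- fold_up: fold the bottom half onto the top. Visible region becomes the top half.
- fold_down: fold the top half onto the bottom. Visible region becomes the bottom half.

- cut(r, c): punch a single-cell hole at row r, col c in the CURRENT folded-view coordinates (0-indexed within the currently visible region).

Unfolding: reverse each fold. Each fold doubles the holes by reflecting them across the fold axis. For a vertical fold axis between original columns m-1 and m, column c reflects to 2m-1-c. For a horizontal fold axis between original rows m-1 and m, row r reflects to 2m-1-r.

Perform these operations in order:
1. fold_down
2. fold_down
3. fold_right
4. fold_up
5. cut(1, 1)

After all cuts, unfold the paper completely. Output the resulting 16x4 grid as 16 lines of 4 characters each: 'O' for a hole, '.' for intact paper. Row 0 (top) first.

Op 1 fold_down: fold axis h@8; visible region now rows[8,16) x cols[0,4) = 8x4
Op 2 fold_down: fold axis h@12; visible region now rows[12,16) x cols[0,4) = 4x4
Op 3 fold_right: fold axis v@2; visible region now rows[12,16) x cols[2,4) = 4x2
Op 4 fold_up: fold axis h@14; visible region now rows[12,14) x cols[2,4) = 2x2
Op 5 cut(1, 1): punch at orig (13,3); cuts so far [(13, 3)]; region rows[12,14) x cols[2,4) = 2x2
Unfold 1 (reflect across h@14): 2 holes -> [(13, 3), (14, 3)]
Unfold 2 (reflect across v@2): 4 holes -> [(13, 0), (13, 3), (14, 0), (14, 3)]
Unfold 3 (reflect across h@12): 8 holes -> [(9, 0), (9, 3), (10, 0), (10, 3), (13, 0), (13, 3), (14, 0), (14, 3)]
Unfold 4 (reflect across h@8): 16 holes -> [(1, 0), (1, 3), (2, 0), (2, 3), (5, 0), (5, 3), (6, 0), (6, 3), (9, 0), (9, 3), (10, 0), (10, 3), (13, 0), (13, 3), (14, 0), (14, 3)]

Answer: ....
O..O
O..O
....
....
O..O
O..O
....
....
O..O
O..O
....
....
O..O
O..O
....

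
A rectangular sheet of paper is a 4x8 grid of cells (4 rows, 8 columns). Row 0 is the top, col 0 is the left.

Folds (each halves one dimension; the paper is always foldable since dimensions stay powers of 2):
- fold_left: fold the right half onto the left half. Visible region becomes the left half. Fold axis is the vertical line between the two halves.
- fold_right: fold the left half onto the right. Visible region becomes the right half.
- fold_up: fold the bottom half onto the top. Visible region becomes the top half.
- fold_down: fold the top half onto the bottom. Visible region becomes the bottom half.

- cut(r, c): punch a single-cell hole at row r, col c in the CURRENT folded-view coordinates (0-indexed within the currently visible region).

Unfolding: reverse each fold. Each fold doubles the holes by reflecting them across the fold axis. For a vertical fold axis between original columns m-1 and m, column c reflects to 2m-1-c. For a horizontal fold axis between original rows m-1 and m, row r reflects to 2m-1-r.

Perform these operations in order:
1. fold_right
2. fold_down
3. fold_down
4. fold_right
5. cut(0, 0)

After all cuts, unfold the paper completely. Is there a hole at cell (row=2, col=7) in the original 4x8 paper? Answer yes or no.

Op 1 fold_right: fold axis v@4; visible region now rows[0,4) x cols[4,8) = 4x4
Op 2 fold_down: fold axis h@2; visible region now rows[2,4) x cols[4,8) = 2x4
Op 3 fold_down: fold axis h@3; visible region now rows[3,4) x cols[4,8) = 1x4
Op 4 fold_right: fold axis v@6; visible region now rows[3,4) x cols[6,8) = 1x2
Op 5 cut(0, 0): punch at orig (3,6); cuts so far [(3, 6)]; region rows[3,4) x cols[6,8) = 1x2
Unfold 1 (reflect across v@6): 2 holes -> [(3, 5), (3, 6)]
Unfold 2 (reflect across h@3): 4 holes -> [(2, 5), (2, 6), (3, 5), (3, 6)]
Unfold 3 (reflect across h@2): 8 holes -> [(0, 5), (0, 6), (1, 5), (1, 6), (2, 5), (2, 6), (3, 5), (3, 6)]
Unfold 4 (reflect across v@4): 16 holes -> [(0, 1), (0, 2), (0, 5), (0, 6), (1, 1), (1, 2), (1, 5), (1, 6), (2, 1), (2, 2), (2, 5), (2, 6), (3, 1), (3, 2), (3, 5), (3, 6)]
Holes: [(0, 1), (0, 2), (0, 5), (0, 6), (1, 1), (1, 2), (1, 5), (1, 6), (2, 1), (2, 2), (2, 5), (2, 6), (3, 1), (3, 2), (3, 5), (3, 6)]

Answer: no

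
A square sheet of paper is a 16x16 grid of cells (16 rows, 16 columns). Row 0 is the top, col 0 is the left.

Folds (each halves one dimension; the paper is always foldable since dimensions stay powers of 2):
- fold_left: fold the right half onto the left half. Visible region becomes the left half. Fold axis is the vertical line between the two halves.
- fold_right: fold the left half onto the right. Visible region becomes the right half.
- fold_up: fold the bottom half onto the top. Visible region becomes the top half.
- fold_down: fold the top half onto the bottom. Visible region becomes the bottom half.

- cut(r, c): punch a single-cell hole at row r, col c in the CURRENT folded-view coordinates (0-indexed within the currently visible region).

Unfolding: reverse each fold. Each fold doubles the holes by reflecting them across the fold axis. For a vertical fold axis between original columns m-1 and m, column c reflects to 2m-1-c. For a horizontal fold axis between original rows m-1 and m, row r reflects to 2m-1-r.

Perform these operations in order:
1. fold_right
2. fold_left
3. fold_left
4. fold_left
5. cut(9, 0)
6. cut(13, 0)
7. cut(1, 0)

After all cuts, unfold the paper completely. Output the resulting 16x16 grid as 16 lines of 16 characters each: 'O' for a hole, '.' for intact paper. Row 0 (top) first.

Answer: ................
OOOOOOOOOOOOOOOO
................
................
................
................
................
................
................
OOOOOOOOOOOOOOOO
................
................
................
OOOOOOOOOOOOOOOO
................
................

Derivation:
Op 1 fold_right: fold axis v@8; visible region now rows[0,16) x cols[8,16) = 16x8
Op 2 fold_left: fold axis v@12; visible region now rows[0,16) x cols[8,12) = 16x4
Op 3 fold_left: fold axis v@10; visible region now rows[0,16) x cols[8,10) = 16x2
Op 4 fold_left: fold axis v@9; visible region now rows[0,16) x cols[8,9) = 16x1
Op 5 cut(9, 0): punch at orig (9,8); cuts so far [(9, 8)]; region rows[0,16) x cols[8,9) = 16x1
Op 6 cut(13, 0): punch at orig (13,8); cuts so far [(9, 8), (13, 8)]; region rows[0,16) x cols[8,9) = 16x1
Op 7 cut(1, 0): punch at orig (1,8); cuts so far [(1, 8), (9, 8), (13, 8)]; region rows[0,16) x cols[8,9) = 16x1
Unfold 1 (reflect across v@9): 6 holes -> [(1, 8), (1, 9), (9, 8), (9, 9), (13, 8), (13, 9)]
Unfold 2 (reflect across v@10): 12 holes -> [(1, 8), (1, 9), (1, 10), (1, 11), (9, 8), (9, 9), (9, 10), (9, 11), (13, 8), (13, 9), (13, 10), (13, 11)]
Unfold 3 (reflect across v@12): 24 holes -> [(1, 8), (1, 9), (1, 10), (1, 11), (1, 12), (1, 13), (1, 14), (1, 15), (9, 8), (9, 9), (9, 10), (9, 11), (9, 12), (9, 13), (9, 14), (9, 15), (13, 8), (13, 9), (13, 10), (13, 11), (13, 12), (13, 13), (13, 14), (13, 15)]
Unfold 4 (reflect across v@8): 48 holes -> [(1, 0), (1, 1), (1, 2), (1, 3), (1, 4), (1, 5), (1, 6), (1, 7), (1, 8), (1, 9), (1, 10), (1, 11), (1, 12), (1, 13), (1, 14), (1, 15), (9, 0), (9, 1), (9, 2), (9, 3), (9, 4), (9, 5), (9, 6), (9, 7), (9, 8), (9, 9), (9, 10), (9, 11), (9, 12), (9, 13), (9, 14), (9, 15), (13, 0), (13, 1), (13, 2), (13, 3), (13, 4), (13, 5), (13, 6), (13, 7), (13, 8), (13, 9), (13, 10), (13, 11), (13, 12), (13, 13), (13, 14), (13, 15)]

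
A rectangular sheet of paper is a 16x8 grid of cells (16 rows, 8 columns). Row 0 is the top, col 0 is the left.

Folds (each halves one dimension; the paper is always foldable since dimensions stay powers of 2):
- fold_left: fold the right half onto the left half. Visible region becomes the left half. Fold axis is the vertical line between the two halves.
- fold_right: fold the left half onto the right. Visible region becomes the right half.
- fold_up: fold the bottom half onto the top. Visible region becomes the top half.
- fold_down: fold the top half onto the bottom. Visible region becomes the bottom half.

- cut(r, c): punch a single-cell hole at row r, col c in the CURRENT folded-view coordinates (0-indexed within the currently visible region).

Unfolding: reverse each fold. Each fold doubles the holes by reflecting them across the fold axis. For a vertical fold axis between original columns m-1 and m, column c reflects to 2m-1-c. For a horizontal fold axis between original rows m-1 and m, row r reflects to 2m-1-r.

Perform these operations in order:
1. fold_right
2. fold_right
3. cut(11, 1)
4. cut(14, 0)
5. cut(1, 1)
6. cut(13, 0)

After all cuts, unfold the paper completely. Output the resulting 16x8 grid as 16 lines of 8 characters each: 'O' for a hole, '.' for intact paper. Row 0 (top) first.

Op 1 fold_right: fold axis v@4; visible region now rows[0,16) x cols[4,8) = 16x4
Op 2 fold_right: fold axis v@6; visible region now rows[0,16) x cols[6,8) = 16x2
Op 3 cut(11, 1): punch at orig (11,7); cuts so far [(11, 7)]; region rows[0,16) x cols[6,8) = 16x2
Op 4 cut(14, 0): punch at orig (14,6); cuts so far [(11, 7), (14, 6)]; region rows[0,16) x cols[6,8) = 16x2
Op 5 cut(1, 1): punch at orig (1,7); cuts so far [(1, 7), (11, 7), (14, 6)]; region rows[0,16) x cols[6,8) = 16x2
Op 6 cut(13, 0): punch at orig (13,6); cuts so far [(1, 7), (11, 7), (13, 6), (14, 6)]; region rows[0,16) x cols[6,8) = 16x2
Unfold 1 (reflect across v@6): 8 holes -> [(1, 4), (1, 7), (11, 4), (11, 7), (13, 5), (13, 6), (14, 5), (14, 6)]
Unfold 2 (reflect across v@4): 16 holes -> [(1, 0), (1, 3), (1, 4), (1, 7), (11, 0), (11, 3), (11, 4), (11, 7), (13, 1), (13, 2), (13, 5), (13, 6), (14, 1), (14, 2), (14, 5), (14, 6)]

Answer: ........
O..OO..O
........
........
........
........
........
........
........
........
........
O..OO..O
........
.OO..OO.
.OO..OO.
........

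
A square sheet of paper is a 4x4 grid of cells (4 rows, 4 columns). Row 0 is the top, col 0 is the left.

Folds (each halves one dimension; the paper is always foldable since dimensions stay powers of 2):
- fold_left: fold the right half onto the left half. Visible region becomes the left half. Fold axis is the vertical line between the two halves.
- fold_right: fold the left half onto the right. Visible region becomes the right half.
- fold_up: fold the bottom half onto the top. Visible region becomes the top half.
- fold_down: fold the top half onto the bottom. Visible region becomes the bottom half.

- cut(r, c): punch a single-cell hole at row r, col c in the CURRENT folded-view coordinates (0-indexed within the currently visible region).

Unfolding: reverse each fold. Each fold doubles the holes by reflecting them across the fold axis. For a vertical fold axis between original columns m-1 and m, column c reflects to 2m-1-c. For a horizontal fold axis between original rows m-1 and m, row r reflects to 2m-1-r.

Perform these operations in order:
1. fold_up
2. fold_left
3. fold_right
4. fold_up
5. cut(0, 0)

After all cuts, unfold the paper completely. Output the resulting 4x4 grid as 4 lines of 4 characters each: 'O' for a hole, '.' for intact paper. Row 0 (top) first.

Op 1 fold_up: fold axis h@2; visible region now rows[0,2) x cols[0,4) = 2x4
Op 2 fold_left: fold axis v@2; visible region now rows[0,2) x cols[0,2) = 2x2
Op 3 fold_right: fold axis v@1; visible region now rows[0,2) x cols[1,2) = 2x1
Op 4 fold_up: fold axis h@1; visible region now rows[0,1) x cols[1,2) = 1x1
Op 5 cut(0, 0): punch at orig (0,1); cuts so far [(0, 1)]; region rows[0,1) x cols[1,2) = 1x1
Unfold 1 (reflect across h@1): 2 holes -> [(0, 1), (1, 1)]
Unfold 2 (reflect across v@1): 4 holes -> [(0, 0), (0, 1), (1, 0), (1, 1)]
Unfold 3 (reflect across v@2): 8 holes -> [(0, 0), (0, 1), (0, 2), (0, 3), (1, 0), (1, 1), (1, 2), (1, 3)]
Unfold 4 (reflect across h@2): 16 holes -> [(0, 0), (0, 1), (0, 2), (0, 3), (1, 0), (1, 1), (1, 2), (1, 3), (2, 0), (2, 1), (2, 2), (2, 3), (3, 0), (3, 1), (3, 2), (3, 3)]

Answer: OOOO
OOOO
OOOO
OOOO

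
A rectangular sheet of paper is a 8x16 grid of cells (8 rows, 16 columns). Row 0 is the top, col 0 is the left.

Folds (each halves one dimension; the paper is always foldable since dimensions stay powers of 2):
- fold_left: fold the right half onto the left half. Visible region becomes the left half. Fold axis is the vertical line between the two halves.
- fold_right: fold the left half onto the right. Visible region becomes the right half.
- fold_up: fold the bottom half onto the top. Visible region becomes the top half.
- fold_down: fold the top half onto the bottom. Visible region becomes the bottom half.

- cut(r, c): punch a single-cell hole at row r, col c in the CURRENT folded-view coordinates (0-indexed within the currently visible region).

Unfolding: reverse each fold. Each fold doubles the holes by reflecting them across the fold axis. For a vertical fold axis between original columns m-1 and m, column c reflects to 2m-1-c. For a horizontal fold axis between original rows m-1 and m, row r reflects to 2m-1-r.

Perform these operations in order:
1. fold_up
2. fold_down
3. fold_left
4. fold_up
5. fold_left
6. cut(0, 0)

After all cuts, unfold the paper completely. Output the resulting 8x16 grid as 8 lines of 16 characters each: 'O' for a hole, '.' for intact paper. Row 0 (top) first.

Op 1 fold_up: fold axis h@4; visible region now rows[0,4) x cols[0,16) = 4x16
Op 2 fold_down: fold axis h@2; visible region now rows[2,4) x cols[0,16) = 2x16
Op 3 fold_left: fold axis v@8; visible region now rows[2,4) x cols[0,8) = 2x8
Op 4 fold_up: fold axis h@3; visible region now rows[2,3) x cols[0,8) = 1x8
Op 5 fold_left: fold axis v@4; visible region now rows[2,3) x cols[0,4) = 1x4
Op 6 cut(0, 0): punch at orig (2,0); cuts so far [(2, 0)]; region rows[2,3) x cols[0,4) = 1x4
Unfold 1 (reflect across v@4): 2 holes -> [(2, 0), (2, 7)]
Unfold 2 (reflect across h@3): 4 holes -> [(2, 0), (2, 7), (3, 0), (3, 7)]
Unfold 3 (reflect across v@8): 8 holes -> [(2, 0), (2, 7), (2, 8), (2, 15), (3, 0), (3, 7), (3, 8), (3, 15)]
Unfold 4 (reflect across h@2): 16 holes -> [(0, 0), (0, 7), (0, 8), (0, 15), (1, 0), (1, 7), (1, 8), (1, 15), (2, 0), (2, 7), (2, 8), (2, 15), (3, 0), (3, 7), (3, 8), (3, 15)]
Unfold 5 (reflect across h@4): 32 holes -> [(0, 0), (0, 7), (0, 8), (0, 15), (1, 0), (1, 7), (1, 8), (1, 15), (2, 0), (2, 7), (2, 8), (2, 15), (3, 0), (3, 7), (3, 8), (3, 15), (4, 0), (4, 7), (4, 8), (4, 15), (5, 0), (5, 7), (5, 8), (5, 15), (6, 0), (6, 7), (6, 8), (6, 15), (7, 0), (7, 7), (7, 8), (7, 15)]

Answer: O......OO......O
O......OO......O
O......OO......O
O......OO......O
O......OO......O
O......OO......O
O......OO......O
O......OO......O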